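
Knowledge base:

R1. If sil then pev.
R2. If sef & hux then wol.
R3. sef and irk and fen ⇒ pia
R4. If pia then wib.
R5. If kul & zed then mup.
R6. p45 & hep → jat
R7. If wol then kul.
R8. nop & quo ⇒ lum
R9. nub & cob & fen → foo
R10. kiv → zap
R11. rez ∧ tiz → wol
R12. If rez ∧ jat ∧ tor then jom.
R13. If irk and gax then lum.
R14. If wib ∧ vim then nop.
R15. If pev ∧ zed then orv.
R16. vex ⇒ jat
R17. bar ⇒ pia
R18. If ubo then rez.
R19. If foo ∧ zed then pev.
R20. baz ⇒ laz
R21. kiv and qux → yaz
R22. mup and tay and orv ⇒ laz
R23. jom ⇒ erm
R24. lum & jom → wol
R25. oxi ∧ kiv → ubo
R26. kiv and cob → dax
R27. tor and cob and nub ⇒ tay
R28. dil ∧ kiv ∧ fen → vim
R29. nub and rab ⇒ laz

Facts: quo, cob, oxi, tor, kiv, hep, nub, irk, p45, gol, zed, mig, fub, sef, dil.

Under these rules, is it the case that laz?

Forward chaining from the given facts derives: jat, zap, ubo, dax, tay, rez, jom, erm.
Rules concluding laz: R20 needs baz; R22 needs mup; R29 needs rab — none of these are established.

No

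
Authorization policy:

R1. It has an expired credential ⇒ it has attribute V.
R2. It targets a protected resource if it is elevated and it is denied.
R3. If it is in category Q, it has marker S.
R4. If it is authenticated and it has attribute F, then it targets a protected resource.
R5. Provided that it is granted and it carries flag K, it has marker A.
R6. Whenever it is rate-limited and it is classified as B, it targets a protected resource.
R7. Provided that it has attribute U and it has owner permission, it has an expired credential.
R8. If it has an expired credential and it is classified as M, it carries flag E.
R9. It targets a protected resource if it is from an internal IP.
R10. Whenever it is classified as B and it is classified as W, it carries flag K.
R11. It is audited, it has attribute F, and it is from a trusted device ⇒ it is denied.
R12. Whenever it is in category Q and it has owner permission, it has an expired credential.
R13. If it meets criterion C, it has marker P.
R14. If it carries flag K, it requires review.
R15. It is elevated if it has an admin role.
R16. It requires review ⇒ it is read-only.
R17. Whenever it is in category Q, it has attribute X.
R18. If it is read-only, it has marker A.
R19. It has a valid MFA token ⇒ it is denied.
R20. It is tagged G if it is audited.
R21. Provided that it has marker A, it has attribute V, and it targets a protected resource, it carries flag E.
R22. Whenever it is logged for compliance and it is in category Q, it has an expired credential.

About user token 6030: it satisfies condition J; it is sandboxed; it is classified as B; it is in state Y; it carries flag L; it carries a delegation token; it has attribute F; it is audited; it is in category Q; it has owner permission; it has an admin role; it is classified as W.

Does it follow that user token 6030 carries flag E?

No

Forward chaining from the given facts derives: has marker S, carries flag K, has an expired credential, requires review, is elevated, is read-only, has attribute X, has marker A, is tagged G, has attribute V.
Rules concluding "it carries flag E": R8 needs "it is classified as M"; R21 needs "it targets a protected resource" — none of these are established.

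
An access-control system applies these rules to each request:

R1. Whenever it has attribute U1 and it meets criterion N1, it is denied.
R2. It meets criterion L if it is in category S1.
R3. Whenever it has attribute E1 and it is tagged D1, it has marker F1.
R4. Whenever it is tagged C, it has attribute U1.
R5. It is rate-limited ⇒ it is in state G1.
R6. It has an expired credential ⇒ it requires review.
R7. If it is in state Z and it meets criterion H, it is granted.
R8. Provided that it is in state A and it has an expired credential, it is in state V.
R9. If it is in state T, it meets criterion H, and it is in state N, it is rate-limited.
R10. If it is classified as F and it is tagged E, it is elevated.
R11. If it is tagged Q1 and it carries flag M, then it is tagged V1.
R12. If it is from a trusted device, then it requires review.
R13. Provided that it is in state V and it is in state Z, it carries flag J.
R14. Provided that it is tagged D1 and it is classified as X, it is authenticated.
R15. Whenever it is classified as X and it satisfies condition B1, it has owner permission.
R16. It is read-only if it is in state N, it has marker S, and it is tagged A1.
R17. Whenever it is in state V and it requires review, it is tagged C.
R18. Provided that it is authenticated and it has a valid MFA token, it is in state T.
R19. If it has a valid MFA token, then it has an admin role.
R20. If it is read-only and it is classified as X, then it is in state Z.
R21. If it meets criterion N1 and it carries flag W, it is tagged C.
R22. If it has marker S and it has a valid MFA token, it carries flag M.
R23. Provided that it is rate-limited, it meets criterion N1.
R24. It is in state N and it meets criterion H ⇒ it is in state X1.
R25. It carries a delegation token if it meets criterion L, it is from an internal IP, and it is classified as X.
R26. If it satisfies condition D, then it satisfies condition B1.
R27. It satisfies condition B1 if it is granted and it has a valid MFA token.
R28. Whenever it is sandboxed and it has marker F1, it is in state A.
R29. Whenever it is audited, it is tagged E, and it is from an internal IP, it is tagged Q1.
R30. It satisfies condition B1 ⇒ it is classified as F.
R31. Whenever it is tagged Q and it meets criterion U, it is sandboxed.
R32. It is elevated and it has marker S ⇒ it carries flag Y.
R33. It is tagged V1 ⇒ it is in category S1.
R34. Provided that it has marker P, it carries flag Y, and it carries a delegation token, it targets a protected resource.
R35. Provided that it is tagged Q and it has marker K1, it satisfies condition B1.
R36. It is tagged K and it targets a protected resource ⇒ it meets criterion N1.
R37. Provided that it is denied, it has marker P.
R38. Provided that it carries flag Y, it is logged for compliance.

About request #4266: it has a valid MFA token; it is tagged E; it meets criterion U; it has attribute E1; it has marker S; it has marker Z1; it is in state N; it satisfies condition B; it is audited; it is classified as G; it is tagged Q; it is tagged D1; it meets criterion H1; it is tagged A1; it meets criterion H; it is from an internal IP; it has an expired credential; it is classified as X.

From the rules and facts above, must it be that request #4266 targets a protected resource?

Yes

By R3 (it has attribute E1, it is tagged D1): it has marker F1.
By R6 (it has an expired credential): it requires review.
By R14 (it is tagged D1, it is classified as X): it is authenticated.
By R16 (it is in state N, it has marker S, it is tagged A1): it is read-only.
By R18 (it is authenticated, it has a valid MFA token): it is in state T.
By R20 (it is read-only, it is classified as X): it is in state Z.
By R22 (it has marker S, it has a valid MFA token): it carries flag M.
By R29 (it is audited, it is tagged E, it is from an internal IP): it is tagged Q1.
By R31 (it is tagged Q, it meets criterion U): it is sandboxed.
By R7 (it is in state Z, it meets criterion H): it is granted.
By R9 (it is in state T, it meets criterion H, it is in state N): it is rate-limited.
By R11 (it is tagged Q1, it carries flag M): it is tagged V1.
By R23 (it is rate-limited): it meets criterion N1.
By R27 (it is granted, it has a valid MFA token): it satisfies condition B1.
By R28 (it is sandboxed, it has marker F1): it is in state A.
By R30 (it satisfies condition B1): it is classified as F.
By R33 (it is tagged V1): it is in category S1.
By R2 (it is in category S1): it meets criterion L.
By R8 (it is in state A, it has an expired credential): it is in state V.
By R10 (it is classified as F, it is tagged E): it is elevated.
By R17 (it is in state V, it requires review): it is tagged C.
By R25 (it meets criterion L, it is from an internal IP, it is classified as X): it carries a delegation token.
By R32 (it is elevated, it has marker S): it carries flag Y.
By R4 (it is tagged C): it has attribute U1.
By R1 (it has attribute U1, it meets criterion N1): it is denied.
By R37 (it is denied): it has marker P.
By R34 (it has marker P, it carries flag Y, it carries a delegation token): it targets a protected resource.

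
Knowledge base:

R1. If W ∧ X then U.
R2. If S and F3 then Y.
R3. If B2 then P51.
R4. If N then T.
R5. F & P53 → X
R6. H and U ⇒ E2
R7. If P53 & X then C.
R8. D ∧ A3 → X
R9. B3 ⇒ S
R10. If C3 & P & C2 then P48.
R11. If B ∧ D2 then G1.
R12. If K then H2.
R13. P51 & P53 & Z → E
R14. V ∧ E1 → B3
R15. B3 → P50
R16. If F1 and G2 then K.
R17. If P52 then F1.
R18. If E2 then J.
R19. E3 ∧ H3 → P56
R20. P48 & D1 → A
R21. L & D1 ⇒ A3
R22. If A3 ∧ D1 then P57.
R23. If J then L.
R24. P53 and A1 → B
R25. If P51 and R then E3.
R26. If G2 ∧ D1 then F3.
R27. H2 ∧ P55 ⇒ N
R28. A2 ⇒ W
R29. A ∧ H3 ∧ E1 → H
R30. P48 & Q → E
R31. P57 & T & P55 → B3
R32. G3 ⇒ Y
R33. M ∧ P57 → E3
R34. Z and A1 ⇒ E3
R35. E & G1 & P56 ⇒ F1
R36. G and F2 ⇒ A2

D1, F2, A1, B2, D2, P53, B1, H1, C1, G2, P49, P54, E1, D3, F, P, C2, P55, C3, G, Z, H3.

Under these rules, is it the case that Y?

P51  (by R3: B2)
X  (by R5: F, P53)
P48  (by R10: C3, P, C2)
E  (by R13: P51, P53, Z)
A  (by R20: P48, D1)
B  (by R24: P53, A1)
F3  (by R26: G2, D1)
H  (by R29: A, H3, E1)
E3  (by R34: Z, A1)
A2  (by R36: G, F2)
G1  (by R11: B, D2)
P56  (by R19: E3, H3)
W  (by R28: A2)
F1  (by R35: E, G1, P56)
U  (by R1: W, X)
E2  (by R6: H, U)
K  (by R16: F1, G2)
J  (by R18: E2)
L  (by R23: J)
H2  (by R12: K)
A3  (by R21: L, D1)
P57  (by R22: A3, D1)
N  (by R27: H2, P55)
T  (by R4: N)
B3  (by R31: P57, T, P55)
S  (by R9: B3)
Y  (by R2: S, F3)

Yes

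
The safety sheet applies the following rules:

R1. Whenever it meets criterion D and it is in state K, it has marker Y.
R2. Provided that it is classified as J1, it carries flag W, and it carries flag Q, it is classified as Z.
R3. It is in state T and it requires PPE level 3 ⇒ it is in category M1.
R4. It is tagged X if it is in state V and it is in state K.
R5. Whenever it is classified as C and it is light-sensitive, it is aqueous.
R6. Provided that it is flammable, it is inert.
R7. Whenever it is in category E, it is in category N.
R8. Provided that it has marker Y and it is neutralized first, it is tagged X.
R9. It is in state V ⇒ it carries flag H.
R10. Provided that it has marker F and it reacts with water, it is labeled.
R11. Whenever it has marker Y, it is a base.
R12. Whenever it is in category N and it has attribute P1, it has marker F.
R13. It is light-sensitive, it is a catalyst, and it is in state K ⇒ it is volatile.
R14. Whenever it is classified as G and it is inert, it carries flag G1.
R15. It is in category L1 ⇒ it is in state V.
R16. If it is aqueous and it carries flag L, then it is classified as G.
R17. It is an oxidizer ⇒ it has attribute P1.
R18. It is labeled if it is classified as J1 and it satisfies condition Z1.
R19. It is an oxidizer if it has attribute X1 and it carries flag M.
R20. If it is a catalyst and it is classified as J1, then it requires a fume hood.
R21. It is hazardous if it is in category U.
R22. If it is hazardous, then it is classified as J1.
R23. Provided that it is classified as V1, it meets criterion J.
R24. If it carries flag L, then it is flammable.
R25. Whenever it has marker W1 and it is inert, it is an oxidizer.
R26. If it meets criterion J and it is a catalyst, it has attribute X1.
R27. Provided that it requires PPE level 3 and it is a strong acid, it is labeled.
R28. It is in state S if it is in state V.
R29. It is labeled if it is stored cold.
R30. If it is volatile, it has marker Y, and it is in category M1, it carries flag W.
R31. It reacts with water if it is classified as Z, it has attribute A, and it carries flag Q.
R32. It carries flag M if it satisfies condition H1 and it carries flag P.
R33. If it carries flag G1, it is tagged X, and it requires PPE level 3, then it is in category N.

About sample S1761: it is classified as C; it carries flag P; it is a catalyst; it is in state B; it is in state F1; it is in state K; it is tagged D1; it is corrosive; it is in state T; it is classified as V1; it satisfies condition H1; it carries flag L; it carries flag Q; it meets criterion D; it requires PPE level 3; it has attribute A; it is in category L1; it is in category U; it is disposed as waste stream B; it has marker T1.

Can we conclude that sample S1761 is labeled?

No

Forward chaining from the given facts derives: has marker Y, is in category M1, is a base, is in state V, is hazardous, is classified as J1, meets criterion J, is flammable, has attribute X1, is in state S, carries flag M, is tagged X, is inert, carries flag H, is an oxidizer, requires a fume hood, has attribute P1.
Rules concluding "it is labeled": R10 needs "it has marker F"; R18 needs "it satisfies condition Z1"; R27 needs "it is a strong acid"; R29 needs "it is stored cold" — none of these are established.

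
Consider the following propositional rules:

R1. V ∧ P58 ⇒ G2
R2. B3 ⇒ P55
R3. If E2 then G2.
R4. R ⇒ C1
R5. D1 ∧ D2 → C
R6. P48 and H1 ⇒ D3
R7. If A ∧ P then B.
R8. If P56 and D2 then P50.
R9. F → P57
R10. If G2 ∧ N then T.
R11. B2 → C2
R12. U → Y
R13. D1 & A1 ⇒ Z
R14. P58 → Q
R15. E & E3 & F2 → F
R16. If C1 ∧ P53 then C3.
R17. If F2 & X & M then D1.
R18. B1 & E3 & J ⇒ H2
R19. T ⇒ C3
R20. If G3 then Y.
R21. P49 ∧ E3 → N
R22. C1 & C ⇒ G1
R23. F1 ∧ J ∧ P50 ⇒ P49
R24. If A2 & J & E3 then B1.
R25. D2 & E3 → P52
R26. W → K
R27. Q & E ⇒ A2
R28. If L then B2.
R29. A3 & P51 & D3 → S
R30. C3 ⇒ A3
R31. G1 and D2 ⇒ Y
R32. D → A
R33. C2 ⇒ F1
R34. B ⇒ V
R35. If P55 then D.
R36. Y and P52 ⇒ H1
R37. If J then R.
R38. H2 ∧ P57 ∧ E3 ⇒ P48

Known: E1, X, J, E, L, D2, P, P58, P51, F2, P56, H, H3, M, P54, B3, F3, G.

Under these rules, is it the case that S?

No

Forward chaining from the given facts derives: P55, P50, Q, D1, A2, B2, D, R, C1, C, C2, G1, Y, A, F1, B, P49, V, G2.
The only rule concluding S is R29, which needs A3; that is never established.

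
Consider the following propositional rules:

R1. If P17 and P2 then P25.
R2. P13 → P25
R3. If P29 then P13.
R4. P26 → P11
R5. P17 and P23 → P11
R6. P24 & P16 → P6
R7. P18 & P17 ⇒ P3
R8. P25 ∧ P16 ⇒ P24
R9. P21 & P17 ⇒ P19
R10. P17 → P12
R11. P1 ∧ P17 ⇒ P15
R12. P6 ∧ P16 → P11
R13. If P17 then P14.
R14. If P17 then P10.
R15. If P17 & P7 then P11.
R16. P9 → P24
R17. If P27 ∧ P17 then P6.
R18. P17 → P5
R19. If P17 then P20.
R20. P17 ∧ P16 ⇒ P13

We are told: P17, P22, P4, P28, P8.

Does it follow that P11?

No

Forward chaining from the given facts derives: P12, P14, P10, P5, P20.
Rules concluding P11: R4 needs P26; R5 needs P23; R12 needs P6; R15 needs P7 — none of these are established.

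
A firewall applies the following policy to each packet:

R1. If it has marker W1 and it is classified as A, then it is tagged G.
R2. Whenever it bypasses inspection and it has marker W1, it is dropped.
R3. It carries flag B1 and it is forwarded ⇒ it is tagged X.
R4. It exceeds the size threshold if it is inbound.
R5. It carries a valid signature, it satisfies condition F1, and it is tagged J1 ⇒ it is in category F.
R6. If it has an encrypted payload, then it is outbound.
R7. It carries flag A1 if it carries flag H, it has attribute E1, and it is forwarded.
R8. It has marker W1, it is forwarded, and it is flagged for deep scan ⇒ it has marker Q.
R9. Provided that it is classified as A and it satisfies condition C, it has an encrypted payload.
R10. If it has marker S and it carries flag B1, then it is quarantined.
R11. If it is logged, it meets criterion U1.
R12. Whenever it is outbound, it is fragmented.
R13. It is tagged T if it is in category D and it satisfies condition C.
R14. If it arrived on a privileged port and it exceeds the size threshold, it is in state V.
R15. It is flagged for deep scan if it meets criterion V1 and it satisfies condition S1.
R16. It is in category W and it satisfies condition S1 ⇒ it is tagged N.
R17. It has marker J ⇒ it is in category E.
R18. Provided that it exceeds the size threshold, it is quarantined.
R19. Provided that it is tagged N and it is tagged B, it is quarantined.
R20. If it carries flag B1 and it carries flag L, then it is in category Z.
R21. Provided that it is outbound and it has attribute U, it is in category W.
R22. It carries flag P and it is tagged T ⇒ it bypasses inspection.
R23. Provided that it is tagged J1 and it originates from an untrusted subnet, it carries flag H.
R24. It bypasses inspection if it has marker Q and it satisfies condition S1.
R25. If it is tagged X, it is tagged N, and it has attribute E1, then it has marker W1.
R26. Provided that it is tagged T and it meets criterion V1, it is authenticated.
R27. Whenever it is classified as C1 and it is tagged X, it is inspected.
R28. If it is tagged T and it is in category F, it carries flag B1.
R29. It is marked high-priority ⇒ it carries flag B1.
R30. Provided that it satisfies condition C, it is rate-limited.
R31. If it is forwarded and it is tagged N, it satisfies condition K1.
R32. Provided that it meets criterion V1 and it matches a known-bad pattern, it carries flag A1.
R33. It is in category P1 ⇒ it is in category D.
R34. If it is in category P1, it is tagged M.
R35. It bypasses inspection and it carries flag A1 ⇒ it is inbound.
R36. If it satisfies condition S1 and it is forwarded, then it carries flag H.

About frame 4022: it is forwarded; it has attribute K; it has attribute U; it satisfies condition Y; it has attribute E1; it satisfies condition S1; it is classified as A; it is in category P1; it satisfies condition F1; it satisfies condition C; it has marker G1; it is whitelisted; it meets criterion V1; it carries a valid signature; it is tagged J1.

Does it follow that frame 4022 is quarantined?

By R5 (it carries a valid signature, it satisfies condition F1, it is tagged J1): it is in category F.
By R9 (it is classified as A, it satisfies condition C): it has an encrypted payload.
By R15 (it meets criterion V1, it satisfies condition S1): it is flagged for deep scan.
By R33 (it is in category P1): it is in category D.
By R36 (it satisfies condition S1, it is forwarded): it carries flag H.
By R6 (it has an encrypted payload): it is outbound.
By R7 (it carries flag H, it has attribute E1, it is forwarded): it carries flag A1.
By R13 (it is in category D, it satisfies condition C): it is tagged T.
By R21 (it is outbound, it has attribute U): it is in category W.
By R28 (it is tagged T, it is in category F): it carries flag B1.
By R3 (it carries flag B1, it is forwarded): it is tagged X.
By R16 (it is in category W, it satisfies condition S1): it is tagged N.
By R25 (it is tagged X, it is tagged N, it has attribute E1): it has marker W1.
By R8 (it has marker W1, it is forwarded, it is flagged for deep scan): it has marker Q.
By R24 (it has marker Q, it satisfies condition S1): it bypasses inspection.
By R35 (it bypasses inspection, it carries flag A1): it is inbound.
By R4 (it is inbound): it exceeds the size threshold.
By R18 (it exceeds the size threshold): it is quarantined.

Yes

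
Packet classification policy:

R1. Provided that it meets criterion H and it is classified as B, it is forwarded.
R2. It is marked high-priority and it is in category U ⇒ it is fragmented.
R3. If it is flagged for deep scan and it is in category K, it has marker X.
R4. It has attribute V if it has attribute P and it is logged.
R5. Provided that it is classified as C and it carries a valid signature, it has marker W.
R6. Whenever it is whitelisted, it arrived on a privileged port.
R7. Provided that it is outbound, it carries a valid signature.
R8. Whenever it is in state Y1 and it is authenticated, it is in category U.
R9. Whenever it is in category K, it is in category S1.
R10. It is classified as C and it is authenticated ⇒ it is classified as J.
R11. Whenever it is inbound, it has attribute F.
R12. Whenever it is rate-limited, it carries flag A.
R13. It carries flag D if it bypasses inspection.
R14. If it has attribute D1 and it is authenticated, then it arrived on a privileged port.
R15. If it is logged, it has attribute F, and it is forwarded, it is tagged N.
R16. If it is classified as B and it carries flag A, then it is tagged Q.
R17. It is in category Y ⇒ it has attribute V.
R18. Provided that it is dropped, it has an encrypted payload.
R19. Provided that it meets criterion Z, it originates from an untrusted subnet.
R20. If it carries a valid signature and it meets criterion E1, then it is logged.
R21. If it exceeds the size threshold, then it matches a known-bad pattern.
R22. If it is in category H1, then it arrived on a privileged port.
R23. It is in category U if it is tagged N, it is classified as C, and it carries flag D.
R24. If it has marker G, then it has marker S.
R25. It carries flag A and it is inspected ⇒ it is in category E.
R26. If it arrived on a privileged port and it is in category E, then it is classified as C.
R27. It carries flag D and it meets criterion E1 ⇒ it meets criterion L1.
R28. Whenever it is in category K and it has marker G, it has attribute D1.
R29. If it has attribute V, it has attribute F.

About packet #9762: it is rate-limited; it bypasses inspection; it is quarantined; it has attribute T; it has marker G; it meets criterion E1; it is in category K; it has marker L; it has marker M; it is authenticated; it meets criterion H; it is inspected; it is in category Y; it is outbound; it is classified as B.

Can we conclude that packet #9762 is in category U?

Yes

By R1 (it meets criterion H, it is classified as B): it is forwarded.
By R7 (it is outbound): it carries a valid signature.
By R12 (it is rate-limited): it carries flag A.
By R13 (it bypasses inspection): it carries flag D.
By R17 (it is in category Y): it has attribute V.
By R20 (it carries a valid signature, it meets criterion E1): it is logged.
By R25 (it carries flag A, it is inspected): it is in category E.
By R28 (it is in category K, it has marker G): it has attribute D1.
By R29 (it has attribute V): it has attribute F.
By R14 (it has attribute D1, it is authenticated): it arrived on a privileged port.
By R15 (it is logged, it has attribute F, it is forwarded): it is tagged N.
By R26 (it arrived on a privileged port, it is in category E): it is classified as C.
By R23 (it is tagged N, it is classified as C, it carries flag D): it is in category U.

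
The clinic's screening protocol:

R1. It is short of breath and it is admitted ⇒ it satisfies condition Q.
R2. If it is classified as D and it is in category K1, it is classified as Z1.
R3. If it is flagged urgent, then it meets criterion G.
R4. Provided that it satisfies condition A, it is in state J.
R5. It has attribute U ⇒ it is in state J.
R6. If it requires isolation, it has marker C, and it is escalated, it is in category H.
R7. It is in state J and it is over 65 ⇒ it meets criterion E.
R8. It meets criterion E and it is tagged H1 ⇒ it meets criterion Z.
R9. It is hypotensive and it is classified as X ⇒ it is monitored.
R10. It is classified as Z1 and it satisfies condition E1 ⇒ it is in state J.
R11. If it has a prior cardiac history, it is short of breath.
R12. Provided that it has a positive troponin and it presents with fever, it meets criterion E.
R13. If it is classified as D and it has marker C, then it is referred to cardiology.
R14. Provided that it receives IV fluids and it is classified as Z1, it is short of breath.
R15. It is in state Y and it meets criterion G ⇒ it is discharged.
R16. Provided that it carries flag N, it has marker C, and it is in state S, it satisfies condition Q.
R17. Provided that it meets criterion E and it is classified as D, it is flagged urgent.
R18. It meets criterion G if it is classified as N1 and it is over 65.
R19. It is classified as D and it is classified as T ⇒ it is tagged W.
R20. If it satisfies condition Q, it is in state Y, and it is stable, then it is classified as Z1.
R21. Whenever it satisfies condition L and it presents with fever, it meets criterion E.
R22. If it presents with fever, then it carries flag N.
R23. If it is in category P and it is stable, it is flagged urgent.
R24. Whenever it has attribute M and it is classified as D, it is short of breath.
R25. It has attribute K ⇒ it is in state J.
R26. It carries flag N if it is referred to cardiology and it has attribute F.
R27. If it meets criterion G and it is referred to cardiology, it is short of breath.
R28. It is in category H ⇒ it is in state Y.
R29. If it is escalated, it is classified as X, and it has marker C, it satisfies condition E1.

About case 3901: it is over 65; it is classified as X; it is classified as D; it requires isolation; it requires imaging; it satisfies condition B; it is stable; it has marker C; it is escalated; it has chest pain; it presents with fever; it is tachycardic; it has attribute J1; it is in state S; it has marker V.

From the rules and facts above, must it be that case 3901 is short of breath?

Yes

By R6 (it requires isolation, it has marker C, it is escalated): it is in category H.
By R13 (it is classified as D, it has marker C): it is referred to cardiology.
By R22 (it presents with fever): it carries flag N.
By R28 (it is in category H): it is in state Y.
By R29 (it is escalated, it is classified as X, it has marker C): it satisfies condition E1.
By R16 (it carries flag N, it has marker C, it is in state S): it satisfies condition Q.
By R20 (it satisfies condition Q, it is in state Y, it is stable): it is classified as Z1.
By R10 (it is classified as Z1, it satisfies condition E1): it is in state J.
By R7 (it is in state J, it is over 65): it meets criterion E.
By R17 (it meets criterion E, it is classified as D): it is flagged urgent.
By R3 (it is flagged urgent): it meets criterion G.
By R27 (it meets criterion G, it is referred to cardiology): it is short of breath.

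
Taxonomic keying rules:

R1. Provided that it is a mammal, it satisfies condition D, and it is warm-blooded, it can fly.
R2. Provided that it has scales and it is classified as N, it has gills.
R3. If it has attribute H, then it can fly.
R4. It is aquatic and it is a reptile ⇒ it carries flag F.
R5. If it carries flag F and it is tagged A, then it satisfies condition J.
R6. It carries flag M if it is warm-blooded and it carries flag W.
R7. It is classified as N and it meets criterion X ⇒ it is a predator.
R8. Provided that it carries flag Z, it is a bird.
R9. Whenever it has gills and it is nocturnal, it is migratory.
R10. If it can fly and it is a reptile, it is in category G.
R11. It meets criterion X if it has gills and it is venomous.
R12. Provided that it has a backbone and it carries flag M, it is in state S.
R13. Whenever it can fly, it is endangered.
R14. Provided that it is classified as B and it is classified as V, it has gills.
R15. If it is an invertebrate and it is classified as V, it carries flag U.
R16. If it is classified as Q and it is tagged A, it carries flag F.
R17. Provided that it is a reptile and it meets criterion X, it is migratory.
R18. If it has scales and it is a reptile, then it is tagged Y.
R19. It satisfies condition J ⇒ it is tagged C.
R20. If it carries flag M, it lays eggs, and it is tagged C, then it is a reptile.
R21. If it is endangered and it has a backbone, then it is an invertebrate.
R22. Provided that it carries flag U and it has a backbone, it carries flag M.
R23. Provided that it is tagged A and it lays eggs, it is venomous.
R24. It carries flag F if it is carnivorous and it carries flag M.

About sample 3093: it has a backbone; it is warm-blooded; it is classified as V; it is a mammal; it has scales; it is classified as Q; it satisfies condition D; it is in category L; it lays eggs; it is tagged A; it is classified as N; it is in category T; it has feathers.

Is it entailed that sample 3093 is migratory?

By R1 (it is a mammal, it satisfies condition D, it is warm-blooded): it can fly.
By R2 (it has scales, it is classified as N): it has gills.
By R13 (it can fly): it is endangered.
By R16 (it is classified as Q, it is tagged A): it carries flag F.
By R21 (it is endangered, it has a backbone): it is an invertebrate.
By R23 (it is tagged A, it lays eggs): it is venomous.
By R5 (it carries flag F, it is tagged A): it satisfies condition J.
By R11 (it has gills, it is venomous): it meets criterion X.
By R15 (it is an invertebrate, it is classified as V): it carries flag U.
By R19 (it satisfies condition J): it is tagged C.
By R22 (it carries flag U, it has a backbone): it carries flag M.
By R20 (it carries flag M, it lays eggs, it is tagged C): it is a reptile.
By R17 (it is a reptile, it meets criterion X): it is migratory.

Yes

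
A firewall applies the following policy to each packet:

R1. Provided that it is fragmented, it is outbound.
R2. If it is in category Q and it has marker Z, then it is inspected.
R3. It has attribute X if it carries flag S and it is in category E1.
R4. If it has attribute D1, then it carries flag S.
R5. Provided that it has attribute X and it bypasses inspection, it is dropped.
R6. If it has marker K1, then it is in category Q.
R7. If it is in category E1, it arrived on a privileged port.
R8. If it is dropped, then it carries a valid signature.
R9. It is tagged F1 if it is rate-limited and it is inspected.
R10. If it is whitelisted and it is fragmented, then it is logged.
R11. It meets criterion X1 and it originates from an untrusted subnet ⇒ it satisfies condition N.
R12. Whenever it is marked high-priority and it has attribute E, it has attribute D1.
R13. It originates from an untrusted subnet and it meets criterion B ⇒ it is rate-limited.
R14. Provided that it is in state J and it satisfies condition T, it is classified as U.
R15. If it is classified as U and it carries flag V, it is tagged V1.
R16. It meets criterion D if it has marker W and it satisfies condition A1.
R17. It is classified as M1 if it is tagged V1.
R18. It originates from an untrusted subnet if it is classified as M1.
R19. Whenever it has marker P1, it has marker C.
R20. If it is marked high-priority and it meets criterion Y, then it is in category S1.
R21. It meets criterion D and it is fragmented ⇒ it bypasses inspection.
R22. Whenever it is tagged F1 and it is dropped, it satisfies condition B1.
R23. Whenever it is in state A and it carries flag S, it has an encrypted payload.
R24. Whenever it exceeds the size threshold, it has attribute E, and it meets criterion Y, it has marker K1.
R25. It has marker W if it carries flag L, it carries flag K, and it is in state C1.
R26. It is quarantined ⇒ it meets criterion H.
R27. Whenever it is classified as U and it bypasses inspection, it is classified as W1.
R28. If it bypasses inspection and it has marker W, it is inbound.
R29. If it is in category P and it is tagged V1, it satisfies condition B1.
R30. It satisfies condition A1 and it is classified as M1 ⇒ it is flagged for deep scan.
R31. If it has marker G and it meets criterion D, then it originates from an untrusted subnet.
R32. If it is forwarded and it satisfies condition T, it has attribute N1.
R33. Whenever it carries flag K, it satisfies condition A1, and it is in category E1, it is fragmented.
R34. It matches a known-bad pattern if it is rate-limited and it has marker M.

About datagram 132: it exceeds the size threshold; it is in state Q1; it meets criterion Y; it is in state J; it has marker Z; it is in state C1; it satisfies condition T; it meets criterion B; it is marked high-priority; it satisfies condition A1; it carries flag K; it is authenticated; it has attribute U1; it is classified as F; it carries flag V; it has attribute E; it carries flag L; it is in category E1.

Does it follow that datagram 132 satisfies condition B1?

Yes

By R12 (it is marked high-priority, it has attribute E): it has attribute D1.
By R14 (it is in state J, it satisfies condition T): it is classified as U.
By R15 (it is classified as U, it carries flag V): it is tagged V1.
By R17 (it is tagged V1): it is classified as M1.
By R18 (it is classified as M1): it originates from an untrusted subnet.
By R24 (it exceeds the size threshold, it has attribute E, it meets criterion Y): it has marker K1.
By R25 (it carries flag L, it carries flag K, it is in state C1): it has marker W.
By R33 (it carries flag K, it satisfies condition A1, it is in category E1): it is fragmented.
By R4 (it has attribute D1): it carries flag S.
By R6 (it has marker K1): it is in category Q.
By R13 (it originates from an untrusted subnet, it meets criterion B): it is rate-limited.
By R16 (it has marker W, it satisfies condition A1): it meets criterion D.
By R21 (it meets criterion D, it is fragmented): it bypasses inspection.
By R2 (it is in category Q, it has marker Z): it is inspected.
By R3 (it carries flag S, it is in category E1): it has attribute X.
By R5 (it has attribute X, it bypasses inspection): it is dropped.
By R9 (it is rate-limited, it is inspected): it is tagged F1.
By R22 (it is tagged F1, it is dropped): it satisfies condition B1.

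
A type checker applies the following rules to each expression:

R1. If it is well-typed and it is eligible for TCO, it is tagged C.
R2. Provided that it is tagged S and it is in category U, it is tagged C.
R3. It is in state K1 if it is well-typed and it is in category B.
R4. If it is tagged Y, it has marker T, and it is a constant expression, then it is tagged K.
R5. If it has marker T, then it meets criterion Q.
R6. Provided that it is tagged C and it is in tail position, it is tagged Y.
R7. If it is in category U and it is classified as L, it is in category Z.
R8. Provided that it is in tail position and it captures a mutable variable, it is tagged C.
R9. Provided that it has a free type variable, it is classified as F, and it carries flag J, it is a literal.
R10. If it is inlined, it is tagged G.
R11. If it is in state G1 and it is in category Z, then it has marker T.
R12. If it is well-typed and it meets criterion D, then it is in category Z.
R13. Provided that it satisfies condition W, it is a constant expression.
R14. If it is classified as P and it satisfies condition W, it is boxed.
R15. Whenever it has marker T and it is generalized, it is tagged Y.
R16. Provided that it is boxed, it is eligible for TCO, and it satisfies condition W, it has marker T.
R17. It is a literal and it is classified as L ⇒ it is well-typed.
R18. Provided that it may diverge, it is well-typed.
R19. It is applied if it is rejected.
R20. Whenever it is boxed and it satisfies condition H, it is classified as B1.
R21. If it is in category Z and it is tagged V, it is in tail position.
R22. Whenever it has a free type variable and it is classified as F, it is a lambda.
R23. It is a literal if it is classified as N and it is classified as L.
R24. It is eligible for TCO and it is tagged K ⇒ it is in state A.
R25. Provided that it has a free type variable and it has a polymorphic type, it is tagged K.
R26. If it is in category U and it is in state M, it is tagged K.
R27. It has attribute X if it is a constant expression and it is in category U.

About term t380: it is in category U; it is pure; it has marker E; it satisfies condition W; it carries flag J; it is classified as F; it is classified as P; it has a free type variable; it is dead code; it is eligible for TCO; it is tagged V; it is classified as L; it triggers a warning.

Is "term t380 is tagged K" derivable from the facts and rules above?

By R7 (it is in category U, it is classified as L): it is in category Z.
By R9 (it has a free type variable, it is classified as F, it carries flag J): it is a literal.
By R13 (it satisfies condition W): it is a constant expression.
By R14 (it is classified as P, it satisfies condition W): it is boxed.
By R16 (it is boxed, it is eligible for TCO, it satisfies condition W): it has marker T.
By R17 (it is a literal, it is classified as L): it is well-typed.
By R21 (it is in category Z, it is tagged V): it is in tail position.
By R1 (it is well-typed, it is eligible for TCO): it is tagged C.
By R6 (it is tagged C, it is in tail position): it is tagged Y.
By R4 (it is tagged Y, it has marker T, it is a constant expression): it is tagged K.

Yes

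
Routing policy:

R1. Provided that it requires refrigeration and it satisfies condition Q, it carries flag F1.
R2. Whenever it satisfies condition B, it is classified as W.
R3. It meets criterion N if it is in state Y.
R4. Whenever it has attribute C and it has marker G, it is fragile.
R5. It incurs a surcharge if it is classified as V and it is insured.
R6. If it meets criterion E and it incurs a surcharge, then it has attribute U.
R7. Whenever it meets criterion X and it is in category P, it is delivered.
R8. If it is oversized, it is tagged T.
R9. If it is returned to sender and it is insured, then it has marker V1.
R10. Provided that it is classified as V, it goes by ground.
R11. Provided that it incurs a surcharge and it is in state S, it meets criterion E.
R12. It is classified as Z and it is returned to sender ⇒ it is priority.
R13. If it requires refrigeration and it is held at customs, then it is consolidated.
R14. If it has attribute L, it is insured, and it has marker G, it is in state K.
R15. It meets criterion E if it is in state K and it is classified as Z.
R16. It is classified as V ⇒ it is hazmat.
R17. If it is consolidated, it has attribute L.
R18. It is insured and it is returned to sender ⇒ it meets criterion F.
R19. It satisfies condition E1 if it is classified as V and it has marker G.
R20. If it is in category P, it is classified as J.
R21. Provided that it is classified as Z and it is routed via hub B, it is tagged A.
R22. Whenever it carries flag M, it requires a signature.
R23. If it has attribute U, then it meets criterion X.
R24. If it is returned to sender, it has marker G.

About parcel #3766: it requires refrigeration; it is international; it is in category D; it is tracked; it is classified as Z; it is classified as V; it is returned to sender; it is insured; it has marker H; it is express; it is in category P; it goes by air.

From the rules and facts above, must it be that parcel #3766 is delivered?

No

Forward chaining from the given facts derives: incurs a surcharge, has marker V1, goes by ground, is priority, is hazmat, meets criterion F, is classified as J, has marker G, satisfies condition E1.
The only rule concluding "it is delivered" is R7, which needs "it meets criterion X"; that is never established.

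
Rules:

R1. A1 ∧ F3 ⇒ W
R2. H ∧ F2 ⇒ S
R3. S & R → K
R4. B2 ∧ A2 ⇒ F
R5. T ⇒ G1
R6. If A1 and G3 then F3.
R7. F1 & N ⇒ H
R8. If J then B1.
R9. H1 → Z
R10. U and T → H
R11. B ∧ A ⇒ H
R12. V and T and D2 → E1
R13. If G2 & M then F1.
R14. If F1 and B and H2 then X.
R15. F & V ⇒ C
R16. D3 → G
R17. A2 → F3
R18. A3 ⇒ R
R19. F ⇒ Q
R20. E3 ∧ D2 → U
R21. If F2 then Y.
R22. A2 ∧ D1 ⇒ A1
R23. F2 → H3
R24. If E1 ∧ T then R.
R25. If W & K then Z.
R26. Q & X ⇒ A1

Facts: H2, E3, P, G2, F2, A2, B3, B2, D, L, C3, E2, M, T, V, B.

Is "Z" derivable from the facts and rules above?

Forward chaining from the given facts derives: F, G1, F1, X, C, F3, Q, Y, H3, A1, W.
Rules concluding Z: R9 needs H1; R25 needs K — none of these are established.

No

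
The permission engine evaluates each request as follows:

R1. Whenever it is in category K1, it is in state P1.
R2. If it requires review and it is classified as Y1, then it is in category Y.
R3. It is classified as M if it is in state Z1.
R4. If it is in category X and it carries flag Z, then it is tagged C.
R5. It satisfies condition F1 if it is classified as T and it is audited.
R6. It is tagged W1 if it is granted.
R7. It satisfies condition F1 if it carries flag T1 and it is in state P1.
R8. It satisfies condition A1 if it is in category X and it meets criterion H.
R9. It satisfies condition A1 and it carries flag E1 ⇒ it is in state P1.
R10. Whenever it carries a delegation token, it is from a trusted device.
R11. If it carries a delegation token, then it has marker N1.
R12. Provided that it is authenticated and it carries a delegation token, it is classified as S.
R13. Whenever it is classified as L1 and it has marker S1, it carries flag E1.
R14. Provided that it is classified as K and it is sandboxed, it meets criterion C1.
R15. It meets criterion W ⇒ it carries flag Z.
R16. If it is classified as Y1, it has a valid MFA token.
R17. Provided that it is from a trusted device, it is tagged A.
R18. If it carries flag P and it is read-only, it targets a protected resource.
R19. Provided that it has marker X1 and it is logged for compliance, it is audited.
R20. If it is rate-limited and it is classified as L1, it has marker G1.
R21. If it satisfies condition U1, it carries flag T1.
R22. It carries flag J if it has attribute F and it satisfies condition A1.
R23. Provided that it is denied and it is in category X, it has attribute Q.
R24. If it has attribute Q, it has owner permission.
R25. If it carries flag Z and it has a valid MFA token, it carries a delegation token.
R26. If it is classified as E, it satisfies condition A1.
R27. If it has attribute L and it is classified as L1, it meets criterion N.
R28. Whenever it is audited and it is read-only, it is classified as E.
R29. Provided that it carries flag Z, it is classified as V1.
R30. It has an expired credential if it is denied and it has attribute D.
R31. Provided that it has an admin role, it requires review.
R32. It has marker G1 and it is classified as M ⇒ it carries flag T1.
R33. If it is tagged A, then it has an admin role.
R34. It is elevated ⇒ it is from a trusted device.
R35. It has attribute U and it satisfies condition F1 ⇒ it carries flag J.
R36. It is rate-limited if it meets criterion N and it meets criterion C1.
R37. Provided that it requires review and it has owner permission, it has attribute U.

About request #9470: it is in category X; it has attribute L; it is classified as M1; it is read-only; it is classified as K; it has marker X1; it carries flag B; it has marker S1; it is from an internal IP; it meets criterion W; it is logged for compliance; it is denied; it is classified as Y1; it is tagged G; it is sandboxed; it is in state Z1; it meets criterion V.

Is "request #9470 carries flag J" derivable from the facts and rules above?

No

Forward chaining from the given facts derives: is classified as M, meets criterion C1, carries flag Z, has a valid MFA token, is audited, has attribute Q, has owner permission, carries a delegation token, is classified as E, is classified as V1, is tagged C, is from a trusted device, has marker N1, is tagged A, satisfies condition A1, has an admin role, requires review, has attribute U, is in category Y.
Rules concluding "it carries flag J": R22 needs "it has attribute F"; R35 needs "it satisfies condition F1" — none of these are established.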